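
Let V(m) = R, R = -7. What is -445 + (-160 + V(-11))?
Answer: -612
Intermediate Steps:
V(m) = -7
-445 + (-160 + V(-11)) = -445 + (-160 - 7) = -445 - 167 = -612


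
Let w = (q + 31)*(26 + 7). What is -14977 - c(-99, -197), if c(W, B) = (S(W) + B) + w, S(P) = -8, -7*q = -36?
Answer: -111753/7 ≈ -15965.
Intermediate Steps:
q = 36/7 (q = -⅐*(-36) = 36/7 ≈ 5.1429)
w = 8349/7 (w = (36/7 + 31)*(26 + 7) = (253/7)*33 = 8349/7 ≈ 1192.7)
c(W, B) = 8293/7 + B (c(W, B) = (-8 + B) + 8349/7 = 8293/7 + B)
-14977 - c(-99, -197) = -14977 - (8293/7 - 197) = -14977 - 1*6914/7 = -14977 - 6914/7 = -111753/7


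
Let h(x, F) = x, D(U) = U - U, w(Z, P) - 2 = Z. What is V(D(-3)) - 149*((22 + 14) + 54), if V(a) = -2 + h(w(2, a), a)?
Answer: -13408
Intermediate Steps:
w(Z, P) = 2 + Z
D(U) = 0
V(a) = 2 (V(a) = -2 + (2 + 2) = -2 + 4 = 2)
V(D(-3)) - 149*((22 + 14) + 54) = 2 - 149*((22 + 14) + 54) = 2 - 149*(36 + 54) = 2 - 149*90 = 2 - 13410 = -13408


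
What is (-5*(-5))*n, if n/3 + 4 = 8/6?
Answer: -200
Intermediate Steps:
n = -8 (n = -12 + 3*(8/6) = -12 + 3*(8*(1/6)) = -12 + 3*(4/3) = -12 + 4 = -8)
(-5*(-5))*n = -5*(-5)*(-8) = 25*(-8) = -200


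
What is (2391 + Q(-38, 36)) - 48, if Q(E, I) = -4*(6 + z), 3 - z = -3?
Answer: 2295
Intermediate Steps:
z = 6 (z = 3 - 1*(-3) = 3 + 3 = 6)
Q(E, I) = -48 (Q(E, I) = -4*(6 + 6) = -4*12 = -48)
(2391 + Q(-38, 36)) - 48 = (2391 - 48) - 48 = 2343 - 48 = 2295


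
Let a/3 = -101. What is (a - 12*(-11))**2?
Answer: 29241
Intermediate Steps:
a = -303 (a = 3*(-101) = -303)
(a - 12*(-11))**2 = (-303 - 12*(-11))**2 = (-303 + 132)**2 = (-171)**2 = 29241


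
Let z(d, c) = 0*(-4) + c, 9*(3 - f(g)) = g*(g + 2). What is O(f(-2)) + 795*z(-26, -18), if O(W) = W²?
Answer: -14301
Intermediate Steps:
f(g) = 3 - g*(2 + g)/9 (f(g) = 3 - g*(g + 2)/9 = 3 - g*(2 + g)/9)
z(d, c) = c (z(d, c) = 0 + c = c)
O(f(-2)) + 795*z(-26, -18) = (3 - 2/9*(-2) - ⅑*(-2)²)² + 795*(-18) = (3 + 4/9 - ⅑*4)² - 14310 = (3 + 4/9 - 4/9)² - 14310 = 3² - 14310 = 9 - 14310 = -14301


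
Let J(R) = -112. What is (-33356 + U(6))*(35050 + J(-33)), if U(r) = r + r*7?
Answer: -1163714904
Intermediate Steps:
U(r) = 8*r (U(r) = r + 7*r = 8*r)
(-33356 + U(6))*(35050 + J(-33)) = (-33356 + 8*6)*(35050 - 112) = (-33356 + 48)*34938 = -33308*34938 = -1163714904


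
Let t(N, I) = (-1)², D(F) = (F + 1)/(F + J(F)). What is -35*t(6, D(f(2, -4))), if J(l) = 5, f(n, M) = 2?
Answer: -35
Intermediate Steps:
D(F) = (1 + F)/(5 + F) (D(F) = (F + 1)/(F + 5) = (1 + F)/(5 + F))
t(N, I) = 1
-35*t(6, D(f(2, -4))) = -35*1 = -35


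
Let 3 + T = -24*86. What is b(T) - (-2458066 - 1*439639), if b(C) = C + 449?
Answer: 2896087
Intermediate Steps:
T = -2067 (T = -3 - 24*86 = -3 - 2064 = -2067)
b(C) = 449 + C
b(T) - (-2458066 - 1*439639) = (449 - 2067) - (-2458066 - 1*439639) = -1618 - (-2458066 - 439639) = -1618 - 1*(-2897705) = -1618 + 2897705 = 2896087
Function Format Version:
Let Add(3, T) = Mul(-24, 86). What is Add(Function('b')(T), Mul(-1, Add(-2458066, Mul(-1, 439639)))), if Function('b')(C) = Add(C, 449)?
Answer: 2896087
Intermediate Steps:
T = -2067 (T = Add(-3, Mul(-24, 86)) = Add(-3, -2064) = -2067)
Function('b')(C) = Add(449, C)
Add(Function('b')(T), Mul(-1, Add(-2458066, Mul(-1, 439639)))) = Add(Add(449, -2067), Mul(-1, Add(-2458066, Mul(-1, 439639)))) = Add(-1618, Mul(-1, Add(-2458066, -439639))) = Add(-1618, Mul(-1, -2897705)) = Add(-1618, 2897705) = 2896087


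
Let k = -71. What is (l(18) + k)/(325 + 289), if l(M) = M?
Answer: -53/614 ≈ -0.086319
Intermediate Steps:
(l(18) + k)/(325 + 289) = (18 - 71)/(325 + 289) = -53/614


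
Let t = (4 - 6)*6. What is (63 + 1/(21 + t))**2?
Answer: 322624/81 ≈ 3983.0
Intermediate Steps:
t = -12 (t = -2*6 = -12)
(63 + 1/(21 + t))**2 = (63 + 1/(21 - 12))**2 = (63 + 1/9)**2 = (568/9)**2 = 322624/81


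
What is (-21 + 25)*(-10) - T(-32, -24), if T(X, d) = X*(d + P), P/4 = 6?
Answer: -40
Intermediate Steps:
P = 24 (P = 4*6 = 24)
T(X, d) = X*(24 + d) (T(X, d) = X*(d + 24) = X*(24 + d))
(-21 + 25)*(-10) - T(-32, -24) = (-21 + 25)*(-10) - (-32)*(24 - 24) = 4*(-10) - (-32)*0 = -40 - 1*0 = -40 + 0 = -40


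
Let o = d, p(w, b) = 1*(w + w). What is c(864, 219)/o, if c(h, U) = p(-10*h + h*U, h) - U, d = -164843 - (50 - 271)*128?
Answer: -11643/4405 ≈ -2.6431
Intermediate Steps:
p(w, b) = 2*w (p(w, b) = 1*(2*w) = 2*w)
d = -136555 (d = -164843 - (-221)*128 = -164843 - 1*(-28288) = -164843 + 28288 = -136555)
c(h, U) = -U - 20*h + 2*U*h (c(h, U) = 2*(-10*h + h*U) - U = 2*(-10*h + U*h) - U = (-20*h + 2*U*h) - U = -U - 20*h + 2*U*h)
o = -136555
c(864, 219)/o = (-1*219 + 2*864*(-10 + 219))/(-136555) = (-219 + 2*864*209)*(-1/136555) = (-219 + 361152)*(-1/136555) = 360933*(-1/136555) = -11643/4405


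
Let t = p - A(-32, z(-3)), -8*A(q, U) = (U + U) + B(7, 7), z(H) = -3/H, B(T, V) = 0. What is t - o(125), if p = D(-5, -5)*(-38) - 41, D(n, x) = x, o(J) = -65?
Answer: 857/4 ≈ 214.25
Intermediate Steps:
A(q, U) = -U/4 (A(q, U) = -((U + U) + 0)/8 = -(2*U + 0)/8 = -U/4)
p = 149 (p = -5*(-38) - 41 = 190 - 41 = 149)
t = 597/4 (t = 149 - (-1)*(-3/(-3))/4 = 149 - (-1)*(-3*(-⅓))/4 = 149 - (-1)/4 = 149 - 1*(-¼) = 149 + ¼ = 597/4 ≈ 149.25)
t - o(125) = 597/4 - 1*(-65) = 597/4 + 65 = 857/4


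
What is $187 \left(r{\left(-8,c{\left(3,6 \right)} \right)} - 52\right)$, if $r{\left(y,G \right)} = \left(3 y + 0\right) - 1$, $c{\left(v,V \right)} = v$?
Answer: $-14399$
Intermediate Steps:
$r{\left(y,G \right)} = -1 + 3 y$ ($r{\left(y,G \right)} = 3 y - 1 = -1 + 3 y$)
$187 \left(r{\left(-8,c{\left(3,6 \right)} \right)} - 52\right) = 187 \left(\left(-1 + 3 \left(-8\right)\right) - 52\right) = 187 \left(\left(-1 - 24\right) - 52\right) = 187 \left(-25 - 52\right) = 187 \left(-77\right) = -14399$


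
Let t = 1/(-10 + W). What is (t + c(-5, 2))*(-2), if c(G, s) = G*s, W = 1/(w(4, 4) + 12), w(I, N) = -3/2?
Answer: 2101/104 ≈ 20.202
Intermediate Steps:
w(I, N) = -3/2 (w(I, N) = -3*1/2 = -3/2)
W = 2/21 (W = 1/(-3/2 + 12) = 1/(21/2) = 2/21 ≈ 0.095238)
t = -21/208 (t = 1/(-10 + 2/21) = 1/(-208/21) = -21/208 ≈ -0.10096)
(t + c(-5, 2))*(-2) = (-21/208 - 5*2)*(-2) = (-21/208 - 10)*(-2) = -2101/208*(-2) = 2101/104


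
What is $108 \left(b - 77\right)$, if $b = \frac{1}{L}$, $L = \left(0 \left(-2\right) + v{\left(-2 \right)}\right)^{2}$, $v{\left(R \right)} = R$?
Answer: $-8289$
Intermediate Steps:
$L = 4$ ($L = \left(0 \left(-2\right) - 2\right)^{2} = \left(0 - 2\right)^{2} = \left(-2\right)^{2} = 4$)
$b = \frac{1}{4} \approx 0.25$
$108 \left(b - 77\right) = 108 \left(\frac{1}{4} - 77\right) = 108 \left(- \frac{307}{4}\right) = -8289$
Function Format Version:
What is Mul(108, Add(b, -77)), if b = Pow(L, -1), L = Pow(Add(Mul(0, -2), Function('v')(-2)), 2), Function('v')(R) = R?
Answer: -8289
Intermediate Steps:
L = 4 (L = Pow(Add(Mul(0, -2), -2), 2) = Pow(Add(0, -2), 2) = Pow(-2, 2) = 4)
b = Rational(1, 4) (b = Pow(4, -1) = Rational(1, 4) ≈ 0.25000)
Mul(108, Add(b, -77)) = Mul(108, Add(Rational(1, 4), -77)) = Mul(108, Rational(-307, 4)) = -8289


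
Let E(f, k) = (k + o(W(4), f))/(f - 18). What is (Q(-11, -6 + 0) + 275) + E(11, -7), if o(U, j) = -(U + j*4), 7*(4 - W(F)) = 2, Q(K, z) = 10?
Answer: 14348/49 ≈ 292.82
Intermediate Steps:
W(F) = 26/7 (W(F) = 4 - 1/7*2 = 4 - 2/7 = 26/7)
o(U, j) = -U - 4*j (o(U, j) = -(U + 4*j) = -U - 4*j)
E(f, k) = (-26/7 + k - 4*f)/(-18 + f) (E(f, k) = (k + (-1*26/7 - 4*f))/(f - 18) = (k + (-26/7 - 4*f))/(-18 + f) = (-26/7 + k - 4*f)/(-18 + f))
(Q(-11, -6 + 0) + 275) + E(11, -7) = (10 + 275) + (-26/7 - 7 - 4*11)/(-18 + 11) = 285 + (-26/7 - 7 - 44)/(-7) = 285 - 1/7*(-383/7) = 285 + 383/49 = 14348/49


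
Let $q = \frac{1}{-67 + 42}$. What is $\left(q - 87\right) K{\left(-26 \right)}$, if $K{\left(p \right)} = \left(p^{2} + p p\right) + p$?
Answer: $- \frac{2885376}{25} \approx -1.1542 \cdot 10^{5}$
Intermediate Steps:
$q = - \frac{1}{25}$ ($q = \frac{1}{-25} = - \frac{1}{25} \approx -0.04$)
$K{\left(p \right)} = p + 2 p^{2}$ ($K{\left(p \right)} = \left(p^{2} + p^{2}\right) + p = 2 p^{2} + p = p + 2 p^{2}$)
$\left(q - 87\right) K{\left(-26 \right)} = \left(- \frac{1}{25} - 87\right) \left(- 26 \left(1 + 2 \left(-26\right)\right)\right) = - \frac{2176 \left(- 26 \left(1 - 52\right)\right)}{25} = - \frac{2176 \left(\left(-26\right) \left(-51\right)\right)}{25} = \left(- \frac{2176}{25}\right) 1326 = - \frac{2885376}{25}$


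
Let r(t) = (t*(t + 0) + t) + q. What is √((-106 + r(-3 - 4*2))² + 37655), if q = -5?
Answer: 6*√1046 ≈ 194.05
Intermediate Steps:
r(t) = -5 + t + t² (r(t) = (t*(t + 0) + t) - 5 = (t*t + t) - 5 = (t² + t) - 5 = (t + t²) - 5 = -5 + t + t²)
√((-106 + r(-3 - 4*2))² + 37655) = √((-106 + (-5 + (-3 - 4*2) + (-3 - 4*2)²))² + 37655) = √((-106 + (-5 + (-3 - 8) + (-3 - 8)²))² + 37655) = √((-106 + (-5 - 11 + (-11)²))² + 37655) = √((-106 + (-5 - 11 + 121))² + 37655) = √((-106 + 105)² + 37655) = √((-1)² + 37655) = √(1 + 37655) = √37656 = 6*√1046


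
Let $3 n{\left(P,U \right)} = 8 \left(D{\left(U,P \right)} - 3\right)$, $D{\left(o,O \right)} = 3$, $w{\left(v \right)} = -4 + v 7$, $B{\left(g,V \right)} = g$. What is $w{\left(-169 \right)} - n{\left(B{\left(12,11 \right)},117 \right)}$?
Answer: $-1187$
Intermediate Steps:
$w{\left(v \right)} = -4 + 7 v$
$n{\left(P,U \right)} = 0$ ($n{\left(P,U \right)} = \frac{8 \left(3 - 3\right)}{3} = \frac{8 \cdot 0}{3} = \frac{1}{3} \cdot 0 = 0$)
$w{\left(-169 \right)} - n{\left(B{\left(12,11 \right)},117 \right)} = \left(-4 + 7 \left(-169\right)\right) - 0 = \left(-4 - 1183\right) + 0 = -1187 + 0 = -1187$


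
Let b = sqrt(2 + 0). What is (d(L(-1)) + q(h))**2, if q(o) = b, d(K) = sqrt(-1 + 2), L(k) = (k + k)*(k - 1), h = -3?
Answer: (1 + sqrt(2))**2 ≈ 5.8284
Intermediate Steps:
L(k) = 2*k*(-1 + k) (L(k) = (2*k)*(-1 + k) = 2*k*(-1 + k))
d(K) = 1 (d(K) = sqrt(1) = 1)
b = sqrt(2) ≈ 1.4142
q(o) = sqrt(2)
(d(L(-1)) + q(h))**2 = (1 + sqrt(2))**2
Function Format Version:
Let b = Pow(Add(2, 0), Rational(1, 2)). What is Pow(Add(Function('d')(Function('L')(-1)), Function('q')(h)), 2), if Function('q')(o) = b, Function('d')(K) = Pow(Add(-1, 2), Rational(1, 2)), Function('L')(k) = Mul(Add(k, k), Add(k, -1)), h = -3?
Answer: Pow(Add(1, Pow(2, Rational(1, 2))), 2) ≈ 5.8284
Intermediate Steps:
Function('L')(k) = Mul(2, k, Add(-1, k)) (Function('L')(k) = Mul(Mul(2, k), Add(-1, k)) = Mul(2, k, Add(-1, k)))
Function('d')(K) = 1 (Function('d')(K) = Pow(1, Rational(1, 2)) = 1)
b = Pow(2, Rational(1, 2)) ≈ 1.4142
Function('q')(o) = Pow(2, Rational(1, 2))
Pow(Add(Function('d')(Function('L')(-1)), Function('q')(h)), 2) = Pow(Add(1, Pow(2, Rational(1, 2))), 2)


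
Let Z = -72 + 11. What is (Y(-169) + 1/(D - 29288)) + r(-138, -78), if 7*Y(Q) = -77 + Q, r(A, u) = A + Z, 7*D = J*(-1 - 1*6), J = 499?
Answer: -48820900/208509 ≈ -234.14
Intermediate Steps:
Z = -61
D = -499 (D = (499*(-1 - 1*6))/7 = (499*(-1 - 6))/7 = (499*(-7))/7 = (⅐)*(-3493) = -499)
r(A, u) = -61 + A (r(A, u) = A - 61 = -61 + A)
Y(Q) = -11 + Q/7 (Y(Q) = (-77 + Q)/7 = -11 + Q/7)
(Y(-169) + 1/(D - 29288)) + r(-138, -78) = ((-11 + (⅐)*(-169)) + 1/(-499 - 29288)) + (-61 - 138) = ((-11 - 169/7) + 1/(-29787)) - 199 = (-246/7 - 1/29787) - 199 = -7327609/208509 - 199 = -48820900/208509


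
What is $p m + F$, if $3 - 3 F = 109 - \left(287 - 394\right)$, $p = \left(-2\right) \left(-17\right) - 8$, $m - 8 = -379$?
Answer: $-9717$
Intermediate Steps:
$m = -371$ ($m = 8 - 379 = -371$)
$p = 26$ ($p = 34 - 8 = 26$)
$F = -71$ ($F = 1 - \frac{109 - \left(287 - 394\right)}{3} = 1 - \frac{109 - -107}{3} = 1 - \frac{109 + 107}{3} = 1 - 72 = -71$)
$p m + F = 26 \left(-371\right) - 71 = -9646 - 71 = -9717$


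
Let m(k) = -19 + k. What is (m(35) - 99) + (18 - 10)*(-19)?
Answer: -235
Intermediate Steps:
(m(35) - 99) + (18 - 10)*(-19) = ((-19 + 35) - 99) + (18 - 10)*(-19) = (16 - 99) + 8*(-19) = -83 - 152 = -235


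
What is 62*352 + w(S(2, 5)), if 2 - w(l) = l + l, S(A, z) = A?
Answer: 21822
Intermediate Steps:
w(l) = 2 - 2*l (w(l) = 2 - (l + l) = 2 - 2*l)
62*352 + w(S(2, 5)) = 62*352 + (2 - 2*2) = 21824 + (2 - 4) = 21824 - 2 = 21822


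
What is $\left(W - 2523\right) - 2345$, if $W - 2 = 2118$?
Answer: $-2748$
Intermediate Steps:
$W = 2120$ ($W = 2 + 2118 = 2120$)
$\left(W - 2523\right) - 2345 = \left(2120 - 2523\right) - 2345 = -403 - 2345 = -2748$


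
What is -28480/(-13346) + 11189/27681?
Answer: 468841637/184715313 ≈ 2.5382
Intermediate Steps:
-28480/(-13346) + 11189/27681 = -28480*(-1/13346) + 11189*(1/27681) = 14240/6673 + 11189/27681 = 468841637/184715313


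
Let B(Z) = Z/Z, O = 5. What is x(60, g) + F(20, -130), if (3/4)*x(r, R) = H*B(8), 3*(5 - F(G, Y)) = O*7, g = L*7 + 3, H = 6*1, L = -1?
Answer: 4/3 ≈ 1.3333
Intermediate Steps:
B(Z) = 1
H = 6
g = -4 (g = -1*7 + 3 = -7 + 3 = -4)
F(G, Y) = -20/3 (F(G, Y) = 5 - 5*7/3 = 5 - ⅓*35 = 5 - 35/3 = -20/3)
x(r, R) = 8 (x(r, R) = 4*(6*1)/3 = (4/3)*6 = 8)
x(60, g) + F(20, -130) = 8 - 20/3 = 4/3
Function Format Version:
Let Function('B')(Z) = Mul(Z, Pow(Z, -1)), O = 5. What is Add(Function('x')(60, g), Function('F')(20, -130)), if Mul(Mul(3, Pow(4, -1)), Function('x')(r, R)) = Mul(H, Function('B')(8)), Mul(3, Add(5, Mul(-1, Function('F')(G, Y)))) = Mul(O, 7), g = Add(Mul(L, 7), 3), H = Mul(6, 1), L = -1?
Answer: Rational(4, 3) ≈ 1.3333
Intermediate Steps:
Function('B')(Z) = 1
H = 6
g = -4 (g = Add(Mul(-1, 7), 3) = Add(-7, 3) = -4)
Function('F')(G, Y) = Rational(-20, 3) (Function('F')(G, Y) = Add(5, Mul(Rational(-1, 3), Mul(5, 7))) = Add(5, Mul(Rational(-1, 3), 35)) = Add(5, Rational(-35, 3)) = Rational(-20, 3))
Function('x')(r, R) = 8 (Function('x')(r, R) = Mul(Rational(4, 3), Mul(6, 1)) = Mul(Rational(4, 3), 6) = 8)
Add(Function('x')(60, g), Function('F')(20, -130)) = Add(8, Rational(-20, 3)) = Rational(4, 3)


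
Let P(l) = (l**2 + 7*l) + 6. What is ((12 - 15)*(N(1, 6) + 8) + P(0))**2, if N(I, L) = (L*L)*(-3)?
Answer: 93636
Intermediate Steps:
N(I, L) = -3*L**2 (N(I, L) = L**2*(-3) = -3*L**2)
P(l) = 6 + l**2 + 7*l
((12 - 15)*(N(1, 6) + 8) + P(0))**2 = ((12 - 15)*(-3*6**2 + 8) + (6 + 0**2 + 7*0))**2 = (-3*(-3*36 + 8) + (6 + 0 + 0))**2 = (-3*(-108 + 8) + 6)**2 = (-3*(-100) + 6)**2 = (300 + 6)**2 = 306**2 = 93636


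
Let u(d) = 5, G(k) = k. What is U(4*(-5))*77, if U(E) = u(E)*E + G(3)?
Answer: -7469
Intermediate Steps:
U(E) = 3 + 5*E (U(E) = 5*E + 3 = 3 + 5*E)
U(4*(-5))*77 = (3 + 5*(4*(-5)))*77 = (3 + 5*(-20))*77 = (3 - 100)*77 = -97*77 = -7469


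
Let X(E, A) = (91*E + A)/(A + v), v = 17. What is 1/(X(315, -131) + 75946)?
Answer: 57/4314655 ≈ 1.3211e-5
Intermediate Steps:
X(E, A) = (A + 91*E)/(17 + A) (X(E, A) = (91*E + A)/(A + 17) = (A + 91*E)/(17 + A))
1/(X(315, -131) + 75946) = 1/((-131 + 91*315)/(17 - 131) + 75946) = 1/((-131 + 28665)/(-114) + 75946) = 1/(-1/114*28534 + 75946) = 1/(-14267/57 + 75946) = 1/(4314655/57) = 57/4314655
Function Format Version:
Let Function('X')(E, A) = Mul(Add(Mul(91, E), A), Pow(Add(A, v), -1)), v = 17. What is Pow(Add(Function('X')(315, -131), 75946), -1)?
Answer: Rational(57, 4314655) ≈ 1.3211e-5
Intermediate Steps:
Function('X')(E, A) = Mul(Pow(Add(17, A), -1), Add(A, Mul(91, E))) (Function('X')(E, A) = Mul(Add(Mul(91, E), A), Pow(Add(A, 17), -1)) = Mul(Add(A, Mul(91, E)), Pow(Add(17, A), -1)) = Mul(Pow(Add(17, A), -1), Add(A, Mul(91, E))))
Pow(Add(Function('X')(315, -131), 75946), -1) = Pow(Add(Mul(Pow(Add(17, -131), -1), Add(-131, Mul(91, 315))), 75946), -1) = Pow(Add(Mul(Pow(-114, -1), Add(-131, 28665)), 75946), -1) = Pow(Add(Mul(Rational(-1, 114), 28534), 75946), -1) = Pow(Add(Rational(-14267, 57), 75946), -1) = Pow(Rational(4314655, 57), -1) = Rational(57, 4314655)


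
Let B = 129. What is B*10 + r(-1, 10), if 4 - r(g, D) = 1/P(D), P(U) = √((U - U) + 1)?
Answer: 1293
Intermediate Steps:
P(U) = 1 (P(U) = √(0 + 1) = √1 = 1)
r(g, D) = 3 (r(g, D) = 4 - 1/1 = 4 - 1*1 = 4 - 1 = 3)
B*10 + r(-1, 10) = 129*10 + 3 = 1290 + 3 = 1293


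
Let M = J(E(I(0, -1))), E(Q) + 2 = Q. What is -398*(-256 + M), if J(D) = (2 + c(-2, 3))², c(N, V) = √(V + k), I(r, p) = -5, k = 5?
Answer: 97112 - 3184*√2 ≈ 92609.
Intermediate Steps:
E(Q) = -2 + Q
c(N, V) = √(5 + V) (c(N, V) = √(V + 5) = √(5 + V))
J(D) = (2 + 2*√2)² (J(D) = (2 + √(5 + 3))² = (2 + √8)² = (2 + 2*√2)²)
M = 12 + 8*√2 ≈ 23.314
-398*(-256 + M) = -398*(-256 + (12 + 8*√2)) = -398*(-244 + 8*√2) = 97112 - 3184*√2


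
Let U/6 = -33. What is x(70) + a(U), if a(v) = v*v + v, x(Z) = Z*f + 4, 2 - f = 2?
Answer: 39010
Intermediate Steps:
f = 0 (f = 2 - 1*2 = 2 - 2 = 0)
U = -198 (U = 6*(-33) = -198)
x(Z) = 4 (x(Z) = Z*0 + 4 = 0 + 4 = 4)
a(v) = v + v**2 (a(v) = v**2 + v = v + v**2)
x(70) + a(U) = 4 - 198*(1 - 198) = 4 - 198*(-197) = 4 + 39006 = 39010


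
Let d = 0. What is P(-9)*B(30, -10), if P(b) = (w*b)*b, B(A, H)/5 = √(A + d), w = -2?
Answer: -810*√30 ≈ -4436.6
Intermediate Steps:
B(A, H) = 5*√A (B(A, H) = 5*√(A + 0) = 5*√A)
P(b) = -2*b² (P(b) = (-2*b)*b = -2*b²)
P(-9)*B(30, -10) = (-2*(-9)²)*(5*√30) = (-2*81)*(5*√30) = -810*√30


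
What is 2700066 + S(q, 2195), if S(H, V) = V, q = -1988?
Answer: 2702261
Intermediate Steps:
2700066 + S(q, 2195) = 2700066 + 2195 = 2702261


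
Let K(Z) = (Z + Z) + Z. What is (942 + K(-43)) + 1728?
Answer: 2541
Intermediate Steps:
K(Z) = 3*Z (K(Z) = 2*Z + Z = 3*Z)
(942 + K(-43)) + 1728 = (942 + 3*(-43)) + 1728 = (942 - 129) + 1728 = 813 + 1728 = 2541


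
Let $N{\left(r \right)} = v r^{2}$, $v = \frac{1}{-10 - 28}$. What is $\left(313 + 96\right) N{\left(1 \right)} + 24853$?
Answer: $\frac{944005}{38} \approx 24842.0$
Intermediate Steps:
$v = - \frac{1}{38}$ ($v = \frac{1}{-38} = - \frac{1}{38} \approx -0.026316$)
$N{\left(r \right)} = - \frac{r^{2}}{38}$
$\left(313 + 96\right) N{\left(1 \right)} + 24853 = \left(313 + 96\right) \left(- \frac{1^{2}}{38}\right) + 24853 = 409 \left(\left(- \frac{1}{38}\right) 1\right) + 24853 = 409 \left(- \frac{1}{38}\right) + 24853 = - \frac{409}{38} + 24853 = \frac{944005}{38}$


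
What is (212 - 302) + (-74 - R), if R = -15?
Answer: -149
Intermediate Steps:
(212 - 302) + (-74 - R) = (212 - 302) + (-74 - 1*(-15)) = -90 + (-74 + 15) = -90 - 59 = -149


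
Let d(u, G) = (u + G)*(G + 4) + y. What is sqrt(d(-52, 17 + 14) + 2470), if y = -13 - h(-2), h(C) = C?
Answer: 2*sqrt(431) ≈ 41.521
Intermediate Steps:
y = -11 (y = -13 - 1*(-2) = -13 + 2 = -11)
d(u, G) = -11 + (4 + G)*(G + u) (d(u, G) = (u + G)*(G + 4) - 11 = (G + u)*(4 + G) - 11 = (4 + G)*(G + u) - 11 = -11 + (4 + G)*(G + u))
sqrt(d(-52, 17 + 14) + 2470) = sqrt((-11 + (17 + 14)**2 + 4*(17 + 14) + 4*(-52) + (17 + 14)*(-52)) + 2470) = sqrt((-11 + 31**2 + 4*31 - 208 + 31*(-52)) + 2470) = sqrt((-11 + 961 + 124 - 208 - 1612) + 2470) = sqrt(-746 + 2470) = sqrt(1724) = 2*sqrt(431)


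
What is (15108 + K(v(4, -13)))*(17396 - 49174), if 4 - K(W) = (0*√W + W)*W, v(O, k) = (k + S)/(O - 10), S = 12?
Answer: -8644108559/18 ≈ -4.8023e+8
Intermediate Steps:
v(O, k) = (12 + k)/(-10 + O) (v(O, k) = (k + 12)/(O - 10) = (12 + k)/(-10 + O))
K(W) = 4 - W² (K(W) = 4 - (0*√W + W)*W = 4 - (0 + W)*W = 4 - W*W = 4 - W²)
(15108 + K(v(4, -13)))*(17396 - 49174) = (15108 + (4 - ((12 - 13)/(-10 + 4))²))*(17396 - 49174) = (15108 + (4 - (-1/(-6))²))*(-31778) = (15108 + (4 - (-⅙*(-1))²))*(-31778) = (15108 + (4 - (⅙)²))*(-31778) = (15108 + (4 - 1*1/36))*(-31778) = (15108 + (4 - 1/36))*(-31778) = (15108 + 143/36)*(-31778) = (544031/36)*(-31778) = -8644108559/18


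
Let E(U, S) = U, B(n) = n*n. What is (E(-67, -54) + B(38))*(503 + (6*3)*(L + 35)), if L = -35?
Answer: 692631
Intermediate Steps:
B(n) = n²
(E(-67, -54) + B(38))*(503 + (6*3)*(L + 35)) = (-67 + 38²)*(503 + (6*3)*(-35 + 35)) = (-67 + 1444)*(503 + 18*0) = 1377*(503 + 0) = 1377*503 = 692631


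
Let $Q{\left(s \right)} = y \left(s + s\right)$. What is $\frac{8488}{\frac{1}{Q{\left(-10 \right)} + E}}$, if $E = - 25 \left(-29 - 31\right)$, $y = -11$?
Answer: $14599360$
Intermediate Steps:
$Q{\left(s \right)} = - 22 s$ ($Q{\left(s \right)} = - 11 \left(s + s\right) = - 11 \cdot 2 s = - 22 s$)
$E = 1500$ ($E = \left(-25\right) \left(-60\right) = 1500$)
$\frac{8488}{\frac{1}{Q{\left(-10 \right)} + E}} = \frac{8488}{\frac{1}{\left(-22\right) \left(-10\right) + 1500}} = \frac{8488}{\frac{1}{220 + 1500}} = \frac{8488}{\frac{1}{1720}} = 8488 \frac{1}{\frac{1}{1720}} = 8488 \cdot 1720 = 14599360$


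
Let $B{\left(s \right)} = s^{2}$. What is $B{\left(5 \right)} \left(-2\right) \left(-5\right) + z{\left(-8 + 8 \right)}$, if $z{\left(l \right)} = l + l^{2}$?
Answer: $250$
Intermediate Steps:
$B{\left(5 \right)} \left(-2\right) \left(-5\right) + z{\left(-8 + 8 \right)} = 5^{2} \left(-2\right) \left(-5\right) + \left(-8 + 8\right) \left(1 + \left(-8 + 8\right)\right) = 25 \left(-2\right) \left(-5\right) + 0 \left(1 + 0\right) = \left(-50\right) \left(-5\right) + 0 \cdot 1 = 250 + 0 = 250$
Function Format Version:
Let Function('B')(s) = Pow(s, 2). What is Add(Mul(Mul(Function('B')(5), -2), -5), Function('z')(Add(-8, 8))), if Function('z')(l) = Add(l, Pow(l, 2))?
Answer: 250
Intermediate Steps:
Add(Mul(Mul(Function('B')(5), -2), -5), Function('z')(Add(-8, 8))) = Add(Mul(Mul(Pow(5, 2), -2), -5), Mul(Add(-8, 8), Add(1, Add(-8, 8)))) = Add(Mul(Mul(25, -2), -5), Mul(0, Add(1, 0))) = Add(Mul(-50, -5), Mul(0, 1)) = Add(250, 0) = 250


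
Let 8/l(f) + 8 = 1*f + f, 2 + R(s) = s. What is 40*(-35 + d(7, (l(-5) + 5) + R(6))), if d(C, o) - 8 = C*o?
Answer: 11840/9 ≈ 1315.6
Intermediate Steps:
R(s) = -2 + s
l(f) = 8/(-8 + 2*f) (l(f) = 8/(-8 + (1*f + f)) = 8/(-8 + (f + f)) = 8/(-8 + 2*f))
d(C, o) = 8 + C*o
40*(-35 + d(7, (l(-5) + 5) + R(6))) = 40*(-35 + (8 + 7*((4/(-4 - 5) + 5) + (-2 + 6)))) = 40*(-35 + (8 + 7*((4/(-9) + 5) + 4))) = 40*(-35 + (8 + 7*((4*(-1/9) + 5) + 4))) = 40*(-35 + (8 + 7*((-4/9 + 5) + 4))) = 40*(-35 + (8 + 7*(41/9 + 4))) = 40*(-35 + (8 + 7*(77/9))) = 40*(-35 + (8 + 539/9)) = 40*(-35 + 611/9) = 40*(296/9) = 11840/9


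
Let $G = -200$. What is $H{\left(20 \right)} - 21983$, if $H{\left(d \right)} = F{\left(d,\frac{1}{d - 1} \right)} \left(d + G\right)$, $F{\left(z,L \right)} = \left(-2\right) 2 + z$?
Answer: $-24863$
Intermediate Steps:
$F{\left(z,L \right)} = -4 + z$
$H{\left(d \right)} = \left(-200 + d\right) \left(-4 + d\right)$ ($H{\left(d \right)} = \left(-4 + d\right) \left(d - 200\right) = \left(-4 + d\right) \left(-200 + d\right) = \left(-200 + d\right) \left(-4 + d\right)$)
$H{\left(20 \right)} - 21983 = \left(-200 + 20\right) \left(-4 + 20\right) - 21983 = \left(-180\right) 16 - 21983 = -2880 - 21983 = -24863$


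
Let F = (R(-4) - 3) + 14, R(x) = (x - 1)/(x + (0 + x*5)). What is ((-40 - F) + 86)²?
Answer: 697225/576 ≈ 1210.5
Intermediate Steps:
R(x) = (-1 + x)/(6*x) (R(x) = (-1 + x)/(x + (0 + 5*x)) = (-1 + x)/(x + 5*x) = (-1 + x)/((6*x)) = (-1 + x)*(1/(6*x)) = (-1 + x)/(6*x))
F = 269/24 (F = ((⅙)*(-1 - 4)/(-4) - 3) + 14 = ((⅙)*(-¼)*(-5) - 3) + 14 = (5/24 - 3) + 14 = -67/24 + 14 = 269/24 ≈ 11.208)
((-40 - F) + 86)² = ((-40 - 1*269/24) + 86)² = ((-40 - 269/24) + 86)² = (-1229/24 + 86)² = (835/24)² = 697225/576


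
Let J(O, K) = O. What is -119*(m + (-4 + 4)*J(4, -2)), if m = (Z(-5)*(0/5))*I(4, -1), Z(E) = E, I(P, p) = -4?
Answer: 0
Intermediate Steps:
m = 0 (m = -0/5*(-4) = -5*0*(-4) = 0*(-4) = 0)
-119*(m + (-4 + 4)*J(4, -2)) = -119*(0 + (-4 + 4)*4) = -119*(0 + 0*4) = -119*(0 + 0) = -119*0 = 0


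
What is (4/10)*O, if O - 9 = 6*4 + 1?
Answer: 68/5 ≈ 13.600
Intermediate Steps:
O = 34 (O = 9 + (6*4 + 1) = 9 + (24 + 1) = 9 + 25 = 34)
(4/10)*O = (4/10)*34 = (4*(⅒))*34 = (⅖)*34 = 68/5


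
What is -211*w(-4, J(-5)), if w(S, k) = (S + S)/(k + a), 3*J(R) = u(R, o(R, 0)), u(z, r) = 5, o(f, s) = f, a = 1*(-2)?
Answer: -5064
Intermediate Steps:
a = -2
J(R) = 5/3 (J(R) = (⅓)*5 = 5/3)
w(S, k) = 2*S/(-2 + k) (w(S, k) = (S + S)/(k - 2) = (2*S)/(-2 + k) = 2*S/(-2 + k))
-211*w(-4, J(-5)) = -422*(-4)/(-2 + 5/3) = -422*(-4)/(-⅓) = -422*(-4)*(-3) = -211*24 = -5064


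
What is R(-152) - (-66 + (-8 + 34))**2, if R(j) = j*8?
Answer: -2816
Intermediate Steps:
R(j) = 8*j
R(-152) - (-66 + (-8 + 34))**2 = 8*(-152) - (-66 + (-8 + 34))**2 = -1216 - (-66 + 26)**2 = -1216 - 1*(-40)**2 = -1216 - 1*1600 = -1216 - 1600 = -2816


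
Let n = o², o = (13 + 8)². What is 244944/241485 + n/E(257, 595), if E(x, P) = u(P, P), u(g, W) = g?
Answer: 26392149/80495 ≈ 327.87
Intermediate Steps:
o = 441 (o = 21² = 441)
E(x, P) = P
n = 194481 (n = 441² = 194481)
244944/241485 + n/E(257, 595) = 244944/241485 + 194481/595 = 244944*(1/241485) + 194481*(1/595) = 81648/80495 + 27783/85 = 26392149/80495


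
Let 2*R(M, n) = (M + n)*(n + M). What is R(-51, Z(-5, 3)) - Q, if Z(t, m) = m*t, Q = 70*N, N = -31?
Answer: 4348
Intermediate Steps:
Q = -2170 (Q = 70*(-31) = -2170)
R(M, n) = (M + n)**2/2 (R(M, n) = ((M + n)*(n + M))/2 = ((M + n)*(M + n))/2 = (M + n)**2/2)
R(-51, Z(-5, 3)) - Q = (-51 + 3*(-5))**2/2 - 1*(-2170) = (-51 - 15)**2/2 + 2170 = (1/2)*(-66)**2 + 2170 = (1/2)*4356 + 2170 = 2178 + 2170 = 4348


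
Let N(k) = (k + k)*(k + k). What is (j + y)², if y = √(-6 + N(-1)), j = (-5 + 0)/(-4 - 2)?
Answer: -47/36 + 5*I*√2/3 ≈ -1.3056 + 2.357*I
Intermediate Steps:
N(k) = 4*k² (N(k) = (2*k)*(2*k) = 4*k²)
j = ⅚ (j = -5/(-6) = -5*(-⅙) = ⅚ ≈ 0.83333)
y = I*√2 (y = √(-6 + 4*(-1)²) = √(-6 + 4*1) = √(-6 + 4) = √(-2) = I*√2 ≈ 1.4142*I)
(j + y)² = (⅚ + I*√2)²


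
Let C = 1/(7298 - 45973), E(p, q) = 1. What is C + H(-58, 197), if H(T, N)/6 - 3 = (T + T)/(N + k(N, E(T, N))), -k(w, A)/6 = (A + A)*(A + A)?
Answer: 93515977/6690775 ≈ 13.977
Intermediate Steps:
k(w, A) = -24*A² (k(w, A) = -6*(A + A)*(A + A) = -6*2*A*2*A = -24*A²)
H(T, N) = 18 + 12*T/(-24 + N) (H(T, N) = 18 + 6*((T + T)/(N - 24*1²)) = 18 + 6*((2*T)/(N - 24*1)) = 18 + 6*((2*T)/(N - 24)) = 18 + 6*((2*T)/(-24 + N)) = 18 + 6*(2*T/(-24 + N)) = 18 + 12*T/(-24 + N))
C = -1/38675 (C = 1/(-38675) = -1/38675 ≈ -2.5856e-5)
C + H(-58, 197) = -1/38675 + 6*(-72 + 2*(-58) + 3*197)/(-24 + 197) = -1/38675 + 6*(-72 - 116 + 591)/173 = -1/38675 + 6*(1/173)*403 = -1/38675 + 2418/173 = 93515977/6690775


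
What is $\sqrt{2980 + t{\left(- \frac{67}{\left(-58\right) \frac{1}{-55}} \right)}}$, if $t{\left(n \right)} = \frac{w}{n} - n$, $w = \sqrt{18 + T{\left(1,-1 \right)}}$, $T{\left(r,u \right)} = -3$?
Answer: $\frac{\sqrt{139030216201250 - 718987720 \sqrt{15}}}{213730} \approx 55.168$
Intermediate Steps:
$w = \sqrt{15}$ ($w = \sqrt{18 - 3} = \sqrt{15} \approx 3.873$)
$t{\left(n \right)} = - n + \frac{\sqrt{15}}{n}$ ($t{\left(n \right)} = \frac{\sqrt{15}}{n} - n = - n + \frac{\sqrt{15}}{n}$)
$\sqrt{2980 + t{\left(- \frac{67}{\left(-58\right) \frac{1}{-55}} \right)}} = \sqrt{2980 + \left(- \frac{-67}{\left(-58\right) \frac{1}{-55}} + \frac{\sqrt{15}}{\left(-67\right) \frac{1}{\left(-58\right) \frac{1}{-55}}}\right)} = \sqrt{2980 + \left(- \frac{-67}{\left(-58\right) \left(- \frac{1}{55}\right)} + \frac{\sqrt{15}}{\left(-67\right) \frac{1}{\left(-58\right) \left(- \frac{1}{55}\right)}}\right)} = \sqrt{2980 + \left(- \frac{-67}{\frac{58}{55}} + \frac{\sqrt{15}}{\left(-67\right) \frac{1}{\frac{58}{55}}}\right)} = \sqrt{2980 + \left(- \frac{\left(-67\right) 55}{58} + \frac{\sqrt{15}}{\left(-67\right) \frac{55}{58}}\right)} = \sqrt{2980 + \left(\left(-1\right) \left(- \frac{3685}{58}\right) + \frac{\sqrt{15}}{- \frac{3685}{58}}\right)} = \sqrt{2980 + \left(\frac{3685}{58} + \sqrt{15} \left(- \frac{58}{3685}\right)\right)} = \sqrt{2980 + \left(\frac{3685}{58} - \frac{58 \sqrt{15}}{3685}\right)} = \sqrt{\frac{176525}{58} - \frac{58 \sqrt{15}}{3685}}$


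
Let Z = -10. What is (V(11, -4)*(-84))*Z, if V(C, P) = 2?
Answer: 1680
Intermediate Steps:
(V(11, -4)*(-84))*Z = (2*(-84))*(-10) = -168*(-10) = 1680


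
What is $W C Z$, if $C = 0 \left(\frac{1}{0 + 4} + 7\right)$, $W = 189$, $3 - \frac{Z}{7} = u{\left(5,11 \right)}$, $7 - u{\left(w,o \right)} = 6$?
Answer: $0$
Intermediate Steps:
$u{\left(w,o \right)} = 1$ ($u{\left(w,o \right)} = 7 - 6 = 1$)
$Z = 14$ ($Z = 21 - 7 = 14$)
$C = 0$ ($C = 0 \left(\frac{1}{4} + 7\right) = 0 \cdot \frac{29}{4} = 0$)
$W C Z = 189 \cdot 0 \cdot 14 = 0 \cdot 14 = 0$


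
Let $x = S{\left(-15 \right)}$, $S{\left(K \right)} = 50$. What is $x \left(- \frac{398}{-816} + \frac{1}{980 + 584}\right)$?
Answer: $\frac{114575}{4692} \approx 24.419$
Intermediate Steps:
$x = 50$
$x \left(- \frac{398}{-816} + \frac{1}{980 + 584}\right) = 50 \left(- \frac{398}{-816} + \frac{1}{980 + 584}\right) = 50 \left(\left(-398\right) \left(- \frac{1}{816}\right) + \frac{1}{1564}\right) = 50 \left(\frac{199}{408} + \frac{1}{1564}\right) = 50 \cdot \frac{4583}{9384} = \frac{114575}{4692}$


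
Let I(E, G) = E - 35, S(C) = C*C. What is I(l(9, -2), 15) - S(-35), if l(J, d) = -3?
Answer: -1263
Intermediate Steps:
S(C) = C²
I(E, G) = -35 + E
I(l(9, -2), 15) - S(-35) = (-35 - 3) - 1*(-35)² = -38 - 1*1225 = -38 - 1225 = -1263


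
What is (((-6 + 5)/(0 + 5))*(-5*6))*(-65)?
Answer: -390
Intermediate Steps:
(((-6 + 5)/(0 + 5))*(-5*6))*(-65) = (-1/5*(-30))*(-65) = (-1*⅕*(-30))*(-65) = -⅕*(-30)*(-65) = 6*(-65) = -390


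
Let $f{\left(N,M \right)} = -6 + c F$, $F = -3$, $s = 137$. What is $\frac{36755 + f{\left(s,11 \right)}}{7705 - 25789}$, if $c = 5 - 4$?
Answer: $- \frac{18373}{9042} \approx -2.032$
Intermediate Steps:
$c = 1$
$f{\left(N,M \right)} = -9$ ($f{\left(N,M \right)} = -6 + 1 \left(-3\right) = -6 - 3 = -9$)
$\frac{36755 + f{\left(s,11 \right)}}{7705 - 25789} = \frac{36755 - 9}{7705 - 25789} = \frac{36746}{-18084} = 36746 \left(- \frac{1}{18084}\right) = - \frac{18373}{9042}$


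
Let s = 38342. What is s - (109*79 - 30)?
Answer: 29761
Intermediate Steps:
s - (109*79 - 30) = 38342 - (109*79 - 30) = 38342 - (8611 - 30) = 38342 - 1*8581 = 38342 - 8581 = 29761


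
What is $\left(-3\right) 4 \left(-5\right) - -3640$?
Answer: $3700$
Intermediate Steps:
$\left(-3\right) 4 \left(-5\right) - -3640 = \left(-12\right) \left(-5\right) + 3640 = 60 + 3640 = 3700$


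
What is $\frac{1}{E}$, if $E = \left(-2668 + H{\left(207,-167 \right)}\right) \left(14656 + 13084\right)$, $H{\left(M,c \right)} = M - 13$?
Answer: $- \frac{1}{68628760} \approx -1.4571 \cdot 10^{-8}$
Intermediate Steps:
$H{\left(M,c \right)} = -13 + M$ ($H{\left(M,c \right)} = M - 13 = -13 + M$)
$E = -68628760$ ($E = \left(-2668 + \left(-13 + 207\right)\right) \left(14656 + 13084\right) = \left(-2668 + 194\right) 27740 = \left(-2474\right) 27740 = -68628760$)
$\frac{1}{E} = \frac{1}{-68628760} = - \frac{1}{68628760}$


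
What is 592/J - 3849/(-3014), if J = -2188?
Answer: 1659331/1648658 ≈ 1.0065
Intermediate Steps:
592/J - 3849/(-3014) = 592/(-2188) - 3849/(-3014) = 592*(-1/2188) - 3849*(-1/3014) = -148/547 + 3849/3014 = 1659331/1648658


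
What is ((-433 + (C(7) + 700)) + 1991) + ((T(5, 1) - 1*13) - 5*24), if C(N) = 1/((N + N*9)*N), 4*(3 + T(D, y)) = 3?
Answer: 2080297/980 ≈ 2122.8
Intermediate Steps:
T(D, y) = -9/4 (T(D, y) = -3 + (¼)*3 = -3 + ¾ = -9/4)
C(N) = 1/(10*N²) (C(N) = 1/((N + 9*N)*N) = 1/(((10*N))*N) = (1/(10*N))/N = 1/(10*N²))
((-433 + (C(7) + 700)) + 1991) + ((T(5, 1) - 1*13) - 5*24) = ((-433 + ((⅒)/7² + 700)) + 1991) + ((-9/4 - 1*13) - 5*24) = ((-433 + ((⅒)*(1/49) + 700)) + 1991) + ((-9/4 - 13) - 120) = ((-433 + (1/490 + 700)) + 1991) + (-61/4 - 120) = ((-433 + 343001/490) + 1991) - 541/4 = (130831/490 + 1991) - 541/4 = 1106421/490 - 541/4 = 2080297/980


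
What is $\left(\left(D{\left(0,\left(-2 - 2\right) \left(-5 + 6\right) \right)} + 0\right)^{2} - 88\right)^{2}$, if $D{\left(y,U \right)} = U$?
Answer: $5184$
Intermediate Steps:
$\left(\left(D{\left(0,\left(-2 - 2\right) \left(-5 + 6\right) \right)} + 0\right)^{2} - 88\right)^{2} = \left(\left(\left(-2 - 2\right) \left(-5 + 6\right) + 0\right)^{2} - 88\right)^{2} = \left(\left(\left(-4\right) 1 + 0\right)^{2} - 88\right)^{2} = \left(\left(-4 + 0\right)^{2} - 88\right)^{2} = \left(\left(-4\right)^{2} - 88\right)^{2} = \left(16 - 88\right)^{2} = \left(-72\right)^{2} = 5184$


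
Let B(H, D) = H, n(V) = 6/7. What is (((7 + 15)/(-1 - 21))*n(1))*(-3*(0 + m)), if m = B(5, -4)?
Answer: 90/7 ≈ 12.857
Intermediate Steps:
n(V) = 6/7 (n(V) = 6*(⅐) = 6/7)
m = 5
(((7 + 15)/(-1 - 21))*n(1))*(-3*(0 + m)) = (((7 + 15)/(-1 - 21))*(6/7))*(-3*(0 + 5)) = ((22/(-22))*(6/7))*(-3*5) = ((22*(-1/22))*(6/7))*(-15) = -1*6/7*(-15) = -6/7*(-15) = 90/7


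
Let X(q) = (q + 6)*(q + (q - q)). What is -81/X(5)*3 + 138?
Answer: 7347/55 ≈ 133.58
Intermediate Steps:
X(q) = q*(6 + q) (X(q) = (6 + q)*(q + 0) = (6 + q)*q = q*(6 + q))
-81/X(5)*3 + 138 = -81*1/(5*(6 + 5))*3 + 138 = -81/(5*11)*3 + 138 = -81/55*3 + 138 = -243/55 + 138 = 7347/55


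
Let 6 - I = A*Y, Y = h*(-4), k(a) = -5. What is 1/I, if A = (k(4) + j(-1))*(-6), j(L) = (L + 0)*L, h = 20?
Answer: 1/1926 ≈ 0.00051921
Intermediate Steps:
j(L) = L² (j(L) = L*L = L²)
A = 24 (A = (-5 + (-1)²)*(-6) = (-5 + 1)*(-6) = -4*(-6) = 24)
Y = -80 (Y = 20*(-4) = -80)
I = 1926 (I = 6 - 24*(-80) = 6 - 1*(-1920) = 6 + 1920 = 1926)
1/I = 1/1926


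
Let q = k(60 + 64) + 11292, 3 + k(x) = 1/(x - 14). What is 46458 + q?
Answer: 6352171/110 ≈ 57747.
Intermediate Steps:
k(x) = -3 + 1/(-14 + x) (k(x) = -3 + 1/(x - 14) = -3 + 1/(-14 + x))
q = 1241791/110 (q = (43 - 3*(60 + 64))/(-14 + (60 + 64)) + 11292 = (43 - 3*124)/(-14 + 124) + 11292 = (43 - 372)/110 + 11292 = (1/110)*(-329) + 11292 = -329/110 + 11292 = 1241791/110 ≈ 11289.)
46458 + q = 46458 + 1241791/110 = 6352171/110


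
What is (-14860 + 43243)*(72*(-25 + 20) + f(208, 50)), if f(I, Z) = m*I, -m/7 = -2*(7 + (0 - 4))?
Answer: 237736008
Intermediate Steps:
m = 42 (m = -(-14)*(7 + (0 - 4)) = -(-14)*(7 - 4) = -(-14)*3 = -7*(-6) = 42)
f(I, Z) = 42*I
(-14860 + 43243)*(72*(-25 + 20) + f(208, 50)) = (-14860 + 43243)*(72*(-25 + 20) + 42*208) = 28383*(72*(-5) + 8736) = 28383*(-360 + 8736) = 28383*8376 = 237736008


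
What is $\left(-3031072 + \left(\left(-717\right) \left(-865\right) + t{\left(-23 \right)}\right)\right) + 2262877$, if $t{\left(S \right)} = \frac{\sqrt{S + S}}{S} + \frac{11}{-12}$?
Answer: $- \frac{1775891}{12} - \frac{i \sqrt{46}}{23} \approx -1.4799 \cdot 10^{5} - 0.29488 i$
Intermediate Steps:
$t{\left(S \right)} = - \frac{11}{12} + \frac{\sqrt{2}}{\sqrt{S}}$ ($t{\left(S \right)} = \frac{\sqrt{2 S}}{S} + 11 \left(- \frac{1}{12}\right) = \frac{\sqrt{2} \sqrt{S}}{S} - \frac{11}{12} = \frac{\sqrt{2}}{\sqrt{S}} - \frac{11}{12} = - \frac{11}{12} + \frac{\sqrt{2}}{\sqrt{S}}$)
$\left(-3031072 + \left(\left(-717\right) \left(-865\right) + t{\left(-23 \right)}\right)\right) + 2262877 = \left(-3031072 - \left(- \frac{7442449}{12} - \frac{\sqrt{2}}{i \sqrt{23}}\right)\right) + 2262877 = \left(-3031072 + \left(620205 - \left(\frac{11}{12} - \sqrt{2} \left(- \frac{i \sqrt{23}}{23}\right)\right)\right)\right) + 2262877 = \left(-3031072 + \left(620205 - \left(\frac{11}{12} + \frac{i \sqrt{46}}{23}\right)\right)\right) + 2262877 = \left(-3031072 + \left(\frac{7442449}{12} - \frac{i \sqrt{46}}{23}\right)\right) + 2262877 = \left(- \frac{28930415}{12} - \frac{i \sqrt{46}}{23}\right) + 2262877 = - \frac{1775891}{12} - \frac{i \sqrt{46}}{23}$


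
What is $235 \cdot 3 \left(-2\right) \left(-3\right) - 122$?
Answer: $4108$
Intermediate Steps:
$235 \cdot 3 \left(-2\right) \left(-3\right) - 122 = 235 \left(\left(-6\right) \left(-3\right)\right) - 122 = 235 \cdot 18 - 122 = 4230 - 122 = 4108$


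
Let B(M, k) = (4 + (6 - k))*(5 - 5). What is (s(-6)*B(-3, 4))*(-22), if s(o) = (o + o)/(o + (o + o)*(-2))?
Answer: 0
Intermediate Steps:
B(M, k) = 0 (B(M, k) = (10 - k)*0 = 0)
s(o) = -⅔ (s(o) = (2*o)/(o + (2*o)*(-2)) = (2*o)/(o - 4*o) = (2*o)/((-3*o)) = (2*o)*(-1/(3*o)) = -⅔)
(s(-6)*B(-3, 4))*(-22) = -⅔*0*(-22) = 0*(-22) = 0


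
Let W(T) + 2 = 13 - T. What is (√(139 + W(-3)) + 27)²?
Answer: 882 + 162*√17 ≈ 1549.9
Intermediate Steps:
W(T) = 11 - T (W(T) = -2 + (13 - T) = 11 - T)
(√(139 + W(-3)) + 27)² = (√(139 + (11 - 1*(-3))) + 27)² = (√(139 + (11 + 3)) + 27)² = (√(139 + 14) + 27)² = (√153 + 27)² = (3*√17 + 27)² = (27 + 3*√17)²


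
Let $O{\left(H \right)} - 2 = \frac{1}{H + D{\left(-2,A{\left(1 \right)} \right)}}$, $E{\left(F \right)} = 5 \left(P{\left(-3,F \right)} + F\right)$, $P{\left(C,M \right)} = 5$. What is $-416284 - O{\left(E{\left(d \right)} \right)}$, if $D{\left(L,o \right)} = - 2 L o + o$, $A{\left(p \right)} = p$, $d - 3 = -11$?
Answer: $- \frac{4162859}{10} \approx -4.1629 \cdot 10^{5}$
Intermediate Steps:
$d = -8$ ($d = 3 - 11 = -8$)
$D{\left(L,o \right)} = o - 2 L o$ ($D{\left(L,o \right)} = - 2 L o + o = o - 2 L o$)
$E{\left(F \right)} = 25 + 5 F$ ($E{\left(F \right)} = 5 \left(5 + F\right) = 25 + 5 F$)
$O{\left(H \right)} = 2 + \frac{1}{5 + H}$ ($O{\left(H \right)} = 2 + \frac{1}{H + 1 \left(1 - -4\right)} = 2 + \frac{1}{H + 1 \left(1 + 4\right)} = 2 + \frac{1}{H + 1 \cdot 5} = 2 + \frac{1}{H + 5} = 2 + \frac{1}{5 + H}$)
$-416284 - O{\left(E{\left(d \right)} \right)} = -416284 - \frac{11 + 2 \left(25 + 5 \left(-8\right)\right)}{5 + \left(25 + 5 \left(-8\right)\right)} = -416284 - \frac{11 + 2 \left(25 - 40\right)}{5 + \left(25 - 40\right)} = -416284 - \frac{11 + 2 \left(-15\right)}{5 - 15} = -416284 - \frac{11 - 30}{-10} = -416284 - \left(- \frac{1}{10}\right) \left(-19\right) = -416284 - \frac{19}{10} = - \frac{4162859}{10}$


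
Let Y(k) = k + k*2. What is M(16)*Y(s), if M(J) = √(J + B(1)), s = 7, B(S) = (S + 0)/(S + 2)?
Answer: 49*√3 ≈ 84.870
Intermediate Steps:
B(S) = S/(2 + S)
Y(k) = 3*k (Y(k) = k + 2*k = 3*k)
M(J) = √(⅓ + J) (M(J) = √(J + 1/(2 + 1)) = √(J + 1/3) = √(J + 1*(⅓)) = √(J + ⅓) = √(⅓ + J))
M(16)*Y(s) = (√(3 + 9*16)/3)*(3*7) = (√(3 + 144)/3)*21 = (√147/3)*21 = ((7*√3)/3)*21 = (7*√3/3)*21 = 49*√3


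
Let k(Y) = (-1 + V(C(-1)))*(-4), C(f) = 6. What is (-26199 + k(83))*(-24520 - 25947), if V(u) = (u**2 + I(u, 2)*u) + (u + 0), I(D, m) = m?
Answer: 1332883937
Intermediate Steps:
V(u) = u**2 + 3*u (V(u) = (u**2 + 2*u) + (u + 0) = (u**2 + 2*u) + u = u**2 + 3*u)
k(Y) = -212 (k(Y) = (-1 + 6*(3 + 6))*(-4) = (-1 + 6*9)*(-4) = (-1 + 54)*(-4) = 53*(-4) = -212)
(-26199 + k(83))*(-24520 - 25947) = (-26199 - 212)*(-24520 - 25947) = -26411*(-50467) = 1332883937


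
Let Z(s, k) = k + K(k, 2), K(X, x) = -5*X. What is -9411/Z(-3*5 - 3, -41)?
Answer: -9411/164 ≈ -57.384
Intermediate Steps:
Z(s, k) = -4*k (Z(s, k) = k - 5*k = -4*k)
-9411/Z(-3*5 - 3, -41) = -9411/((-4*(-41))) = -9411/164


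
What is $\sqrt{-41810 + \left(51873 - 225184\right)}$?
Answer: $i \sqrt{215121} \approx 463.81 i$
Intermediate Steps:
$\sqrt{-41810 + \left(51873 - 225184\right)} = \sqrt{-41810 - 173311} = \sqrt{-215121} = i \sqrt{215121}$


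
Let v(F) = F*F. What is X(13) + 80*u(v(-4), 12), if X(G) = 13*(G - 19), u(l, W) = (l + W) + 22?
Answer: 3922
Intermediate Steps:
v(F) = F**2
u(l, W) = 22 + W + l (u(l, W) = (W + l) + 22 = 22 + W + l)
X(G) = -247 + 13*G (X(G) = 13*(-19 + G) = -247 + 13*G)
X(13) + 80*u(v(-4), 12) = (-247 + 13*13) + 80*(22 + 12 + (-4)**2) = (-247 + 169) + 80*(22 + 12 + 16) = -78 + 80*50 = -78 + 4000 = 3922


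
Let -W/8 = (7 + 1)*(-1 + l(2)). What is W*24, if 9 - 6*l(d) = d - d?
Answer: -768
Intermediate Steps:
l(d) = 3/2 (l(d) = 3/2 - (d - d)/6 = 3/2 - 1/6*0 = 3/2 + 0 = 3/2)
W = -32 (W = -8*(7 + 1)*(-1 + 3/2) = -64/2 = -8*4 = -32)
W*24 = -32*24 = -768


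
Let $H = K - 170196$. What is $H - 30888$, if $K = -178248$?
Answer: $-379332$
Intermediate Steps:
$H = -348444$ ($H = -178248 - 170196 = -348444$)
$H - 30888 = -348444 - 30888 = -379332$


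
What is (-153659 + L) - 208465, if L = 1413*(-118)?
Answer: -528858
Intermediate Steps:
L = -166734
(-153659 + L) - 208465 = (-153659 - 166734) - 208465 = -320393 - 208465 = -528858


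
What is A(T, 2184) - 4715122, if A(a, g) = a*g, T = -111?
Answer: -4957546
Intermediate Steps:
A(T, 2184) - 4715122 = -111*2184 - 4715122 = -242424 - 4715122 = -4957546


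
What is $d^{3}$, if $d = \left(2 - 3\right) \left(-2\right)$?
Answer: $8$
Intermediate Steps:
$d = 2$ ($d = \left(-1\right) \left(-2\right) = 2$)
$d^{3} = 2^{3} = 8$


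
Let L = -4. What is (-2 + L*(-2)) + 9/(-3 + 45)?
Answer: 87/14 ≈ 6.2143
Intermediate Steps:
(-2 + L*(-2)) + 9/(-3 + 45) = (-2 - 4*(-2)) + 9/(-3 + 45) = (-2 + 8) + 9/42 = 6 + (1/42)*9 = 6 + 3/14 = 87/14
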